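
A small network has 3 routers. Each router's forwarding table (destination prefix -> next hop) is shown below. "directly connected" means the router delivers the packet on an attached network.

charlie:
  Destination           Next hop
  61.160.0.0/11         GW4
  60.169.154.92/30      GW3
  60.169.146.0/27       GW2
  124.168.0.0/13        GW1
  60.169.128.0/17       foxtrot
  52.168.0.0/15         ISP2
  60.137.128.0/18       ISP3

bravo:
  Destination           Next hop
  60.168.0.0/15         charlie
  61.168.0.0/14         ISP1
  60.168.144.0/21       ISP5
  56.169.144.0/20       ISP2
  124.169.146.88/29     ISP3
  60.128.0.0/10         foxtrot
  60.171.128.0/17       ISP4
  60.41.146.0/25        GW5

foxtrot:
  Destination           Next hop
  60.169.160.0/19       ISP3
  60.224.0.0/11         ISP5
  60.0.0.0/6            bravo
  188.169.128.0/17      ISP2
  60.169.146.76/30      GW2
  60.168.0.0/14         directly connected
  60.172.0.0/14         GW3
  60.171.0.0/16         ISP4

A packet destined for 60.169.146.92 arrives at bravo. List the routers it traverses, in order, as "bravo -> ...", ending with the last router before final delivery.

bravo -> charlie -> foxtrot

At bravo: longest match for 60.169.146.92 is 60.168.0.0/15 -> charlie
At charlie: longest match for 60.169.146.92 is 60.169.128.0/17 -> foxtrot
At foxtrot: longest match for 60.169.146.92 is 60.168.0.0/14 -> directly connected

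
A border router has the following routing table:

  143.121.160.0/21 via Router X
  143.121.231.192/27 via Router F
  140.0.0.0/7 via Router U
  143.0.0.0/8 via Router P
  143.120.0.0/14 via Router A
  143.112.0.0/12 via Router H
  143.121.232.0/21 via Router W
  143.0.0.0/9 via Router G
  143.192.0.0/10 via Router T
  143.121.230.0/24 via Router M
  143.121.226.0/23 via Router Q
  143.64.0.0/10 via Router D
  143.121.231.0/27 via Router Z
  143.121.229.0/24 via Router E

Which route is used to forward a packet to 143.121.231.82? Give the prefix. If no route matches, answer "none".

Entries matching 143.121.231.82:
  143.0.0.0/8 (143.0.0.0 - 143.255.255.255)
  143.0.0.0/9 (143.0.0.0 - 143.127.255.255)
  143.64.0.0/10 (143.64.0.0 - 143.127.255.255)
  143.112.0.0/12 (143.112.0.0 - 143.127.255.255)
  143.120.0.0/14 (143.120.0.0 - 143.123.255.255)
Most specific is 143.120.0.0/14.

143.120.0.0/14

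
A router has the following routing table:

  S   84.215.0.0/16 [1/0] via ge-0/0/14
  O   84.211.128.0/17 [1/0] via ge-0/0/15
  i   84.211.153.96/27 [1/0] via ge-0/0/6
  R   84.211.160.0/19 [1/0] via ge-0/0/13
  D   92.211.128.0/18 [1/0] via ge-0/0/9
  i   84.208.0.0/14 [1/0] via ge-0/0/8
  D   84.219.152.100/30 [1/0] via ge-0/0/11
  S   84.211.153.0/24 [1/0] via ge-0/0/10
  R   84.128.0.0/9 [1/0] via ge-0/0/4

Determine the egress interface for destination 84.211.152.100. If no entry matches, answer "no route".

Routes whose prefix contains 84.211.152.100:
  84.128.0.0/9 (84.128.0.0 - 84.255.255.255) -> ge-0/0/4
  84.208.0.0/14 (84.208.0.0 - 84.211.255.255) -> ge-0/0/8
  84.211.128.0/17 (84.211.128.0 - 84.211.255.255) -> ge-0/0/15
More-specific entries that do NOT match:
  84.219.152.100/30 (84.219.152.100 - 84.219.152.103) does not contain 84.211.152.100
  84.211.153.96/27 (84.211.153.96 - 84.211.153.127) does not contain 84.211.152.100
  84.211.153.0/24 (84.211.153.0 - 84.211.153.255) does not contain 84.211.152.100
  84.211.160.0/19 (84.211.160.0 - 84.211.191.255) does not contain 84.211.152.100
  92.211.128.0/18 (92.211.128.0 - 92.211.191.255) does not contain 84.211.152.100
Longest matching prefix is /17 -> interface ge-0/0/15.

ge-0/0/15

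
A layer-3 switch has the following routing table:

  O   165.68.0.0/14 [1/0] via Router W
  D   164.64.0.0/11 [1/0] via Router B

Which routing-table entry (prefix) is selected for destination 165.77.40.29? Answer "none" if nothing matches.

165.77.40.29 is outside every listed prefix and there is no default route.

none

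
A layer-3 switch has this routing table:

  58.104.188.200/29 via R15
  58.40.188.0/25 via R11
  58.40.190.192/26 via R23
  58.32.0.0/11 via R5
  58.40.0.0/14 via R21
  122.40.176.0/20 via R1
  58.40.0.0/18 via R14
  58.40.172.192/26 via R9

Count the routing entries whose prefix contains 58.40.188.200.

2

Prefixes containing 58.40.188.200:
  58.32.0.0/11 (58.32.0.0 - 58.63.255.255)
  58.40.0.0/14 (58.40.0.0 - 58.43.255.255)
Total matching entries: 2.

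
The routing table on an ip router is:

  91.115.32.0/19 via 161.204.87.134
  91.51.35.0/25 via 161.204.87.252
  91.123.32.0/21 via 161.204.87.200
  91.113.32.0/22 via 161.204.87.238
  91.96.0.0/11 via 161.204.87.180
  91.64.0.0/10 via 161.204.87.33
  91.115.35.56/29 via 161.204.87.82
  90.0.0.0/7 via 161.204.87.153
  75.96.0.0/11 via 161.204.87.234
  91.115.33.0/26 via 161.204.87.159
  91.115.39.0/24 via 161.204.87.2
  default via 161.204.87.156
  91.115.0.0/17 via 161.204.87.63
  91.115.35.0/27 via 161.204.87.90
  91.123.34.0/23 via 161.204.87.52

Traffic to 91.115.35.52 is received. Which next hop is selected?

Routes whose prefix contains 91.115.35.52:
  0.0.0.0/0 (default, matches everything) -> 161.204.87.156
  90.0.0.0/7 (90.0.0.0 - 91.255.255.255) -> 161.204.87.153
  91.64.0.0/10 (91.64.0.0 - 91.127.255.255) -> 161.204.87.33
  91.96.0.0/11 (91.96.0.0 - 91.127.255.255) -> 161.204.87.180
  91.115.0.0/17 (91.115.0.0 - 91.115.127.255) -> 161.204.87.63
  91.115.32.0/19 (91.115.32.0 - 91.115.63.255) -> 161.204.87.134
More-specific entries that do NOT match:
  91.115.35.56/29 (91.115.35.56 - 91.115.35.63) does not contain 91.115.35.52
  91.115.35.0/27 (91.115.35.0 - 91.115.35.31) does not contain 91.115.35.52
  91.115.33.0/26 (91.115.33.0 - 91.115.33.63) does not contain 91.115.35.52
  91.51.35.0/25 (91.51.35.0 - 91.51.35.127) does not contain 91.115.35.52
  91.115.39.0/24 (91.115.39.0 - 91.115.39.255) does not contain 91.115.35.52
  91.123.34.0/23 (91.123.34.0 - 91.123.35.255) does not contain 91.115.35.52
  91.113.32.0/22 (91.113.32.0 - 91.113.35.255) does not contain 91.115.35.52
  91.123.32.0/21 (91.123.32.0 - 91.123.39.255) does not contain 91.115.35.52
Longest matching prefix is /19 -> next hop 161.204.87.134.

161.204.87.134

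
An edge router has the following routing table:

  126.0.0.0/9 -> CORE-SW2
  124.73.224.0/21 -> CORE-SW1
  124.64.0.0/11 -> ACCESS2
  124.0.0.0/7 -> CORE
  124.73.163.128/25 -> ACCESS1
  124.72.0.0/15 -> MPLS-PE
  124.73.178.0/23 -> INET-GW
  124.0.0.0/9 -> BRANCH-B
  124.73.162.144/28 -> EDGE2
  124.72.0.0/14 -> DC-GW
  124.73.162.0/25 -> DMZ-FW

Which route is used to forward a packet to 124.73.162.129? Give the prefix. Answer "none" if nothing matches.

Entries matching 124.73.162.129:
  124.0.0.0/7 (124.0.0.0 - 125.255.255.255)
  124.0.0.0/9 (124.0.0.0 - 124.127.255.255)
  124.64.0.0/11 (124.64.0.0 - 124.95.255.255)
  124.72.0.0/14 (124.72.0.0 - 124.75.255.255)
  124.72.0.0/15 (124.72.0.0 - 124.73.255.255)
Most specific is 124.72.0.0/15.

124.72.0.0/15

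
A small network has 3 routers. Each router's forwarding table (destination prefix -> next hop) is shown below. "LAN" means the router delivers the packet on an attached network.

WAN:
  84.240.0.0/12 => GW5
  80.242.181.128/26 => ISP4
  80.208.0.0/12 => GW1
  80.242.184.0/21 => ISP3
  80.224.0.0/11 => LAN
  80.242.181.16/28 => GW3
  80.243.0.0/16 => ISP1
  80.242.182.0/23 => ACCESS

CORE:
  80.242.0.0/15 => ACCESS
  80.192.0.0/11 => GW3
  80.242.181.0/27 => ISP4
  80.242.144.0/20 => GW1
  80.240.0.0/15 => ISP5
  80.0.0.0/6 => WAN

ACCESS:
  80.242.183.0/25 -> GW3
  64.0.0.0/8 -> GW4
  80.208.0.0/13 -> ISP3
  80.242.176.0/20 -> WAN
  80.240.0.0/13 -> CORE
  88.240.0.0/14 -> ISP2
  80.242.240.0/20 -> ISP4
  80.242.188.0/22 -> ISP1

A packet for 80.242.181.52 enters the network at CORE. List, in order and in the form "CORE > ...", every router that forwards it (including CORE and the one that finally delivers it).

CORE > ACCESS > WAN

At CORE: longest match for 80.242.181.52 is 80.242.0.0/15 -> ACCESS
At ACCESS: longest match for 80.242.181.52 is 80.242.176.0/20 -> WAN
At WAN: longest match for 80.242.181.52 is 80.224.0.0/11 -> LAN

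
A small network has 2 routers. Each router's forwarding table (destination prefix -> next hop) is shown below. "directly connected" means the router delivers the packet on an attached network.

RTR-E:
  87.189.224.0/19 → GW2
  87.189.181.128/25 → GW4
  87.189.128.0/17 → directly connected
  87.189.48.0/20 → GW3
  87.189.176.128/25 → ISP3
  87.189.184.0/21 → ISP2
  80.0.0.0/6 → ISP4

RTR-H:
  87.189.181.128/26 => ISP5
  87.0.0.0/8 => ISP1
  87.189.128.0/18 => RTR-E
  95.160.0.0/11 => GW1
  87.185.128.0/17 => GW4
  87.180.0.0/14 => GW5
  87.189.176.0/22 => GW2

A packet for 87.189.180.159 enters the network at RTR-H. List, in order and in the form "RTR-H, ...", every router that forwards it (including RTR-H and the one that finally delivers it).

RTR-H, RTR-E

At RTR-H: longest match for 87.189.180.159 is 87.189.128.0/18 -> RTR-E
At RTR-E: longest match for 87.189.180.159 is 87.189.128.0/17 -> directly connected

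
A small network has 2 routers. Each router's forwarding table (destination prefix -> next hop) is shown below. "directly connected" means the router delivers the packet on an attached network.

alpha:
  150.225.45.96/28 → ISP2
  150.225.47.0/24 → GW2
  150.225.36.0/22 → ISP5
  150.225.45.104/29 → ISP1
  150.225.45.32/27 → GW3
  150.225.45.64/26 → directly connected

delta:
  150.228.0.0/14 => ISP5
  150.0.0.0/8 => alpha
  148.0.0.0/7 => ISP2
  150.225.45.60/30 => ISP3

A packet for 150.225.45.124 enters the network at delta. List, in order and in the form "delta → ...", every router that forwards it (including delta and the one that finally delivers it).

delta → alpha

At delta: longest match for 150.225.45.124 is 150.0.0.0/8 -> alpha
At alpha: longest match for 150.225.45.124 is 150.225.45.64/26 -> directly connected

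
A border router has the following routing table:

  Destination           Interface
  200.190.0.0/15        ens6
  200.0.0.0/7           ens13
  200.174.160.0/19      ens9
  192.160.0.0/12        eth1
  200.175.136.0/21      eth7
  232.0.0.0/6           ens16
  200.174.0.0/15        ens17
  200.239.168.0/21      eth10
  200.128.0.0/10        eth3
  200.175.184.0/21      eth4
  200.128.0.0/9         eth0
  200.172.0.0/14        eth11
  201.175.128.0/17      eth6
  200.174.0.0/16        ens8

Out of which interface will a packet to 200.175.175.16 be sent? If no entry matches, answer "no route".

Routes whose prefix contains 200.175.175.16:
  200.0.0.0/7 (200.0.0.0 - 201.255.255.255) -> ens13
  200.128.0.0/9 (200.128.0.0 - 200.255.255.255) -> eth0
  200.128.0.0/10 (200.128.0.0 - 200.191.255.255) -> eth3
  200.172.0.0/14 (200.172.0.0 - 200.175.255.255) -> eth11
  200.174.0.0/15 (200.174.0.0 - 200.175.255.255) -> ens17
More-specific entries that do NOT match:
  200.175.136.0/21 (200.175.136.0 - 200.175.143.255) does not contain 200.175.175.16
  200.239.168.0/21 (200.239.168.0 - 200.239.175.255) does not contain 200.175.175.16
  200.175.184.0/21 (200.175.184.0 - 200.175.191.255) does not contain 200.175.175.16
  200.174.160.0/19 (200.174.160.0 - 200.174.191.255) does not contain 200.175.175.16
  201.175.128.0/17 (201.175.128.0 - 201.175.255.255) does not contain 200.175.175.16
  200.174.0.0/16 (200.174.0.0 - 200.174.255.255) does not contain 200.175.175.16
Longest matching prefix is /15 -> interface ens17.

ens17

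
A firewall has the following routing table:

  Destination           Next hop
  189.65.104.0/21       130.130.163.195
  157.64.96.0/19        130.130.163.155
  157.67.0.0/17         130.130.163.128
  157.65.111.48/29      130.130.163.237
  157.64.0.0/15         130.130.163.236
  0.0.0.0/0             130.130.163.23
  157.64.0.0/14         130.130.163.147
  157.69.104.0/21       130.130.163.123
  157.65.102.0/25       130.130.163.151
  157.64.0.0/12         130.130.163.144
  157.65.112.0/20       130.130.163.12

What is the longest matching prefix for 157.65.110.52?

Entries matching 157.65.110.52:
  0.0.0.0/0 (default, matches everything)
  157.64.0.0/12 (157.64.0.0 - 157.79.255.255)
  157.64.0.0/14 (157.64.0.0 - 157.67.255.255)
  157.64.0.0/15 (157.64.0.0 - 157.65.255.255)
Most specific is 157.64.0.0/15.

157.64.0.0/15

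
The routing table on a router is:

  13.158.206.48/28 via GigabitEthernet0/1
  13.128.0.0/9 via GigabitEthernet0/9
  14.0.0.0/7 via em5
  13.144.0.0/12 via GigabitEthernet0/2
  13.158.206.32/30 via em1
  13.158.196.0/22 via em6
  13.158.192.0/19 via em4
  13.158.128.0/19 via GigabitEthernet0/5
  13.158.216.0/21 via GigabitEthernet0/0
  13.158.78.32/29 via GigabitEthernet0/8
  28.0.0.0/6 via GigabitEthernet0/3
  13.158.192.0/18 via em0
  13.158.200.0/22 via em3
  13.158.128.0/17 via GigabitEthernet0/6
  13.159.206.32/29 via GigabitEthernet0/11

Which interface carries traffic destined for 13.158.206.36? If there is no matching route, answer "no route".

em4

Routes whose prefix contains 13.158.206.36:
  13.128.0.0/9 (13.128.0.0 - 13.255.255.255) -> GigabitEthernet0/9
  13.144.0.0/12 (13.144.0.0 - 13.159.255.255) -> GigabitEthernet0/2
  13.158.128.0/17 (13.158.128.0 - 13.158.255.255) -> GigabitEthernet0/6
  13.158.192.0/18 (13.158.192.0 - 13.158.255.255) -> em0
  13.158.192.0/19 (13.158.192.0 - 13.158.223.255) -> em4
More-specific entries that do NOT match:
  13.158.206.32/30 (13.158.206.32 - 13.158.206.35) does not contain 13.158.206.36
  13.158.78.32/29 (13.158.78.32 - 13.158.78.39) does not contain 13.158.206.36
  13.159.206.32/29 (13.159.206.32 - 13.159.206.39) does not contain 13.158.206.36
  13.158.206.48/28 (13.158.206.48 - 13.158.206.63) does not contain 13.158.206.36
  13.158.196.0/22 (13.158.196.0 - 13.158.199.255) does not contain 13.158.206.36
  13.158.200.0/22 (13.158.200.0 - 13.158.203.255) does not contain 13.158.206.36
  13.158.216.0/21 (13.158.216.0 - 13.158.223.255) does not contain 13.158.206.36
Longest matching prefix is /19 -> interface em4.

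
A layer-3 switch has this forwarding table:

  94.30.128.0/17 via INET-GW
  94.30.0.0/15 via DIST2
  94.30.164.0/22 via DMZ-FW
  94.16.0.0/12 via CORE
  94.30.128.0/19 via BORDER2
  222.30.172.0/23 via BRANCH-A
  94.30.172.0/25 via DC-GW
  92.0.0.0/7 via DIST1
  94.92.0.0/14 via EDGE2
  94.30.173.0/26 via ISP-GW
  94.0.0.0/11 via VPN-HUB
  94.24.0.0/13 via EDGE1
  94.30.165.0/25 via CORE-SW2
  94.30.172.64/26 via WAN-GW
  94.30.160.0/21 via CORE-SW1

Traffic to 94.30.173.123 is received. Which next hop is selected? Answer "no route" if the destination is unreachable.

Routes whose prefix contains 94.30.173.123:
  94.0.0.0/11 (94.0.0.0 - 94.31.255.255) -> VPN-HUB
  94.16.0.0/12 (94.16.0.0 - 94.31.255.255) -> CORE
  94.24.0.0/13 (94.24.0.0 - 94.31.255.255) -> EDGE1
  94.30.0.0/15 (94.30.0.0 - 94.31.255.255) -> DIST2
  94.30.128.0/17 (94.30.128.0 - 94.30.255.255) -> INET-GW
More-specific entries that do NOT match:
  94.30.173.0/26 (94.30.173.0 - 94.30.173.63) does not contain 94.30.173.123
  94.30.172.64/26 (94.30.172.64 - 94.30.172.127) does not contain 94.30.173.123
  94.30.172.0/25 (94.30.172.0 - 94.30.172.127) does not contain 94.30.173.123
  94.30.165.0/25 (94.30.165.0 - 94.30.165.127) does not contain 94.30.173.123
  222.30.172.0/23 (222.30.172.0 - 222.30.173.255) does not contain 94.30.173.123
  94.30.164.0/22 (94.30.164.0 - 94.30.167.255) does not contain 94.30.173.123
  94.30.160.0/21 (94.30.160.0 - 94.30.167.255) does not contain 94.30.173.123
  94.30.128.0/19 (94.30.128.0 - 94.30.159.255) does not contain 94.30.173.123
Longest matching prefix is /17 -> next hop INET-GW.

INET-GW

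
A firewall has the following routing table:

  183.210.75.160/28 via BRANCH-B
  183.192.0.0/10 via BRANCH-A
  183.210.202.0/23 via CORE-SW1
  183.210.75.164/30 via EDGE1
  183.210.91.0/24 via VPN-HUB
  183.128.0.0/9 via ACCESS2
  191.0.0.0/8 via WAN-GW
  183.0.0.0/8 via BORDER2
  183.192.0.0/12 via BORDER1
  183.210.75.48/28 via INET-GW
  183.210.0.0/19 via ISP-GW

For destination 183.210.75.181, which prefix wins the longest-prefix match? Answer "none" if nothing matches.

183.192.0.0/10

Entries matching 183.210.75.181:
  183.0.0.0/8 (183.0.0.0 - 183.255.255.255)
  183.128.0.0/9 (183.128.0.0 - 183.255.255.255)
  183.192.0.0/10 (183.192.0.0 - 183.255.255.255)
Most specific is 183.192.0.0/10.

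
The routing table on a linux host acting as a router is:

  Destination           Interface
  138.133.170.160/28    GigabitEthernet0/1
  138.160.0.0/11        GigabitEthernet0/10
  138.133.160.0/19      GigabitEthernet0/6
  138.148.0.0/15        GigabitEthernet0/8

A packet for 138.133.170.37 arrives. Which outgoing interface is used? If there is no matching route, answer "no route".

Routes whose prefix contains 138.133.170.37:
  138.133.160.0/19 (138.133.160.0 - 138.133.191.255) -> GigabitEthernet0/6
More-specific entries that do NOT match:
  138.133.170.160/28 (138.133.170.160 - 138.133.170.175) does not contain 138.133.170.37
Longest matching prefix is /19 -> interface GigabitEthernet0/6.

GigabitEthernet0/6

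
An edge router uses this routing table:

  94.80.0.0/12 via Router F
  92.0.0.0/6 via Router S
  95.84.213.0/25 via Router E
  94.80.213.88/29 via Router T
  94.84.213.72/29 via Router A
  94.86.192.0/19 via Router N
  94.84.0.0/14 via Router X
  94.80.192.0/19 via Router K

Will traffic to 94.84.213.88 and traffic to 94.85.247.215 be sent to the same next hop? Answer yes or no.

yes

94.84.213.88: longest match 94.84.0.0/14 -> Router X
94.85.247.215: longest match 94.84.0.0/14 -> Router X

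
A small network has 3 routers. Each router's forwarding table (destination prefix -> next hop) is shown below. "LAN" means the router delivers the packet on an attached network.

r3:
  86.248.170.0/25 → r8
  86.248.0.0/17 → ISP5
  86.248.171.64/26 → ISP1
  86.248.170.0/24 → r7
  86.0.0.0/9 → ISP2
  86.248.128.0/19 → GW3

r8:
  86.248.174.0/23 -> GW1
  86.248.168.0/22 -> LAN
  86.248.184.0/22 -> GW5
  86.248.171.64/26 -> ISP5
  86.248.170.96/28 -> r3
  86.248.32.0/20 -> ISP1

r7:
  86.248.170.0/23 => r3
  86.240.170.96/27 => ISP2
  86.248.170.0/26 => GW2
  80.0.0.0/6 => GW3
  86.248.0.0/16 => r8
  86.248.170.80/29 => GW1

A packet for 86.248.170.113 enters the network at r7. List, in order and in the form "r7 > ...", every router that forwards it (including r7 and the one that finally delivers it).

r7 > r3 > r8

At r7: longest match for 86.248.170.113 is 86.248.170.0/23 -> r3
At r3: longest match for 86.248.170.113 is 86.248.170.0/25 -> r8
At r8: longest match for 86.248.170.113 is 86.248.168.0/22 -> LAN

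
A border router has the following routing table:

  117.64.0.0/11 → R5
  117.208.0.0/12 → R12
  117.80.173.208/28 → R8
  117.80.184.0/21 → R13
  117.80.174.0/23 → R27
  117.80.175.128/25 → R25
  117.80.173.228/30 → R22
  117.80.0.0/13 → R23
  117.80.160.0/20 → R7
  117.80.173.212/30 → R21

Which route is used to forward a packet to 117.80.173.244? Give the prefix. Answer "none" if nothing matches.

117.80.160.0/20

Entries matching 117.80.173.244:
  117.64.0.0/11 (117.64.0.0 - 117.95.255.255)
  117.80.0.0/13 (117.80.0.0 - 117.87.255.255)
  117.80.160.0/20 (117.80.160.0 - 117.80.175.255)
Most specific is 117.80.160.0/20.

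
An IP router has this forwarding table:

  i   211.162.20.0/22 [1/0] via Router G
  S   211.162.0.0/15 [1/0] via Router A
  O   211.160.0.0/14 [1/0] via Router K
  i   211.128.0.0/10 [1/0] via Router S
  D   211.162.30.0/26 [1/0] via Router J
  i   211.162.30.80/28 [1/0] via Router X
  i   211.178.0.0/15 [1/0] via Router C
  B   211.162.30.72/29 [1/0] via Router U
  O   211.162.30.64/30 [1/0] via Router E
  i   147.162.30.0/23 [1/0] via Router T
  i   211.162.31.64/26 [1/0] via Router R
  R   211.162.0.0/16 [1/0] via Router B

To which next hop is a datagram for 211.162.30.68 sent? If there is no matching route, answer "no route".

Router B

Routes whose prefix contains 211.162.30.68:
  211.128.0.0/10 (211.128.0.0 - 211.191.255.255) -> Router S
  211.160.0.0/14 (211.160.0.0 - 211.163.255.255) -> Router K
  211.162.0.0/15 (211.162.0.0 - 211.163.255.255) -> Router A
  211.162.0.0/16 (211.162.0.0 - 211.162.255.255) -> Router B
More-specific entries that do NOT match:
  211.162.30.64/30 (211.162.30.64 - 211.162.30.67) does not contain 211.162.30.68
  211.162.30.72/29 (211.162.30.72 - 211.162.30.79) does not contain 211.162.30.68
  211.162.30.80/28 (211.162.30.80 - 211.162.30.95) does not contain 211.162.30.68
  211.162.30.0/26 (211.162.30.0 - 211.162.30.63) does not contain 211.162.30.68
  211.162.31.64/26 (211.162.31.64 - 211.162.31.127) does not contain 211.162.30.68
  147.162.30.0/23 (147.162.30.0 - 147.162.31.255) does not contain 211.162.30.68
  211.162.20.0/22 (211.162.20.0 - 211.162.23.255) does not contain 211.162.30.68
Longest matching prefix is /16 -> next hop Router B.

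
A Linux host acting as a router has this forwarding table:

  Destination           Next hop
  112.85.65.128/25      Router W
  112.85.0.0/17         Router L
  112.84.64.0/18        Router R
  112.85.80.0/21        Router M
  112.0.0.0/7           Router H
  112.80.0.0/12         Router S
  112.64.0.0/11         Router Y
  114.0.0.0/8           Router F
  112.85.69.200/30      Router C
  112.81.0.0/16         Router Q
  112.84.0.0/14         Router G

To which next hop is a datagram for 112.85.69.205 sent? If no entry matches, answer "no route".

Router L

Routes whose prefix contains 112.85.69.205:
  112.0.0.0/7 (112.0.0.0 - 113.255.255.255) -> Router H
  112.64.0.0/11 (112.64.0.0 - 112.95.255.255) -> Router Y
  112.80.0.0/12 (112.80.0.0 - 112.95.255.255) -> Router S
  112.84.0.0/14 (112.84.0.0 - 112.87.255.255) -> Router G
  112.85.0.0/17 (112.85.0.0 - 112.85.127.255) -> Router L
More-specific entries that do NOT match:
  112.85.69.200/30 (112.85.69.200 - 112.85.69.203) does not contain 112.85.69.205
  112.85.65.128/25 (112.85.65.128 - 112.85.65.255) does not contain 112.85.69.205
  112.85.80.0/21 (112.85.80.0 - 112.85.87.255) does not contain 112.85.69.205
  112.84.64.0/18 (112.84.64.0 - 112.84.127.255) does not contain 112.85.69.205
Longest matching prefix is /17 -> next hop Router L.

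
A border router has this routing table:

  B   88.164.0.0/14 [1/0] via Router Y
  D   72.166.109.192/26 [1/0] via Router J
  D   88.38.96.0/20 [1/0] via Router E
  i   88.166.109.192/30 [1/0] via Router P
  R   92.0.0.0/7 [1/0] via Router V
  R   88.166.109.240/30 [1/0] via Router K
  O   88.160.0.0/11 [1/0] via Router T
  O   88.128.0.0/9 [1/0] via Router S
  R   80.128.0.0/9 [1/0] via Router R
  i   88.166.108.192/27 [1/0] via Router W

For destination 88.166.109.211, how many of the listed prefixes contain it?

Prefixes containing 88.166.109.211:
  88.128.0.0/9 (88.128.0.0 - 88.255.255.255)
  88.160.0.0/11 (88.160.0.0 - 88.191.255.255)
  88.164.0.0/14 (88.164.0.0 - 88.167.255.255)
Total matching entries: 3.

3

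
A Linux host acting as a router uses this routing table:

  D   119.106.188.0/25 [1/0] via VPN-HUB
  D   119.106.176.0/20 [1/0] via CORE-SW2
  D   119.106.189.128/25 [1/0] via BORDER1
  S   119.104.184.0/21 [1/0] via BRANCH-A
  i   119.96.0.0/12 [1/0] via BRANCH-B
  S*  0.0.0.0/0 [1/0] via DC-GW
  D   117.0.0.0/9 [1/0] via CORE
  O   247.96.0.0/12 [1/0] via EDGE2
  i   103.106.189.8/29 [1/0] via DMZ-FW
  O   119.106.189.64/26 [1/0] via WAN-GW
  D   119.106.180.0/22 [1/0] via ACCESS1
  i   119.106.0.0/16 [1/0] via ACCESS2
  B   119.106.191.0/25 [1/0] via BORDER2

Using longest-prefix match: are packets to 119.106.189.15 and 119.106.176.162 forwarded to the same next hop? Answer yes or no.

119.106.189.15: longest match 119.106.176.0/20 -> CORE-SW2
119.106.176.162: longest match 119.106.176.0/20 -> CORE-SW2

yes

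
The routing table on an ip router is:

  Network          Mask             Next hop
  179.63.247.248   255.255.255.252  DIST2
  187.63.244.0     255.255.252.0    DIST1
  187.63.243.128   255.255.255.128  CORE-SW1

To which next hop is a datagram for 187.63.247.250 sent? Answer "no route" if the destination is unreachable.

DIST1

Routes whose prefix contains 187.63.247.250:
  187.63.244.0/22 (187.63.244.0 - 187.63.247.255) -> DIST1
More-specific entries that do NOT match:
  179.63.247.248/30 (179.63.247.248 - 179.63.247.251) does not contain 187.63.247.250
  187.63.243.128/25 (187.63.243.128 - 187.63.243.255) does not contain 187.63.247.250
Longest matching prefix is /22 -> next hop DIST1.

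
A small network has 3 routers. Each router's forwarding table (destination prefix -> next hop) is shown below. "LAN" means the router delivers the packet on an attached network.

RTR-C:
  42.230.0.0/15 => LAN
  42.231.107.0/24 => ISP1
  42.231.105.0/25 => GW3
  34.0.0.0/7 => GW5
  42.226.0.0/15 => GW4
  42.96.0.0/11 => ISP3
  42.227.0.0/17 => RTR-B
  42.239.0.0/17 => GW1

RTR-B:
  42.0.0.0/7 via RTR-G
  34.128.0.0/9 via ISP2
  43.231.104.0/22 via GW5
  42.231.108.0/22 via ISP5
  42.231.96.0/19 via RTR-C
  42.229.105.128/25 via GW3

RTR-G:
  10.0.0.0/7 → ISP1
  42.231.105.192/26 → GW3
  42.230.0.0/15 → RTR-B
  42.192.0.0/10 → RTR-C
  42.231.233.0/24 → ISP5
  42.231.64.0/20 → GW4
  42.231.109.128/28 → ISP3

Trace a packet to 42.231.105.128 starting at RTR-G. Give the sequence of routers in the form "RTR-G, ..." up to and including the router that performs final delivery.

At RTR-G: longest match for 42.231.105.128 is 42.230.0.0/15 -> RTR-B
At RTR-B: longest match for 42.231.105.128 is 42.231.96.0/19 -> RTR-C
At RTR-C: longest match for 42.231.105.128 is 42.230.0.0/15 -> LAN

RTR-G, RTR-B, RTR-C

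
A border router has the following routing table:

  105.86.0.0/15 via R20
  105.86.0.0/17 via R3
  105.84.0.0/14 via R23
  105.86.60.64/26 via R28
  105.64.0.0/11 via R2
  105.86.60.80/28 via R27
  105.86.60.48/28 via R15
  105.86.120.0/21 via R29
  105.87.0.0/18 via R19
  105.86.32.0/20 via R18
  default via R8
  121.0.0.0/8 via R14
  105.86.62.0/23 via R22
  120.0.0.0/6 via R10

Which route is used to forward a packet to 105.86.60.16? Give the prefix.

Entries matching 105.86.60.16:
  0.0.0.0/0 (default, matches everything)
  105.64.0.0/11 (105.64.0.0 - 105.95.255.255)
  105.84.0.0/14 (105.84.0.0 - 105.87.255.255)
  105.86.0.0/15 (105.86.0.0 - 105.87.255.255)
  105.86.0.0/17 (105.86.0.0 - 105.86.127.255)
Most specific is 105.86.0.0/17.

105.86.0.0/17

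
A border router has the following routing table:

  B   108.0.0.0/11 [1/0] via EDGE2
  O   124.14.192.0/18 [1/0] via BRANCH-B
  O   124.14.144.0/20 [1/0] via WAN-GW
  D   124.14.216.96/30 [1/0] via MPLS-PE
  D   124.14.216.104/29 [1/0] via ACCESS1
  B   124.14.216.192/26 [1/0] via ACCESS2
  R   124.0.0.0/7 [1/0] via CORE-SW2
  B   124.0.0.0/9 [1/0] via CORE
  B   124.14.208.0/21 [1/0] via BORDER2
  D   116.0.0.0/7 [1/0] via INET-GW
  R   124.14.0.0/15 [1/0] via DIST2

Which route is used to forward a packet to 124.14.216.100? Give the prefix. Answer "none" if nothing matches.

Entries matching 124.14.216.100:
  124.0.0.0/7 (124.0.0.0 - 125.255.255.255)
  124.0.0.0/9 (124.0.0.0 - 124.127.255.255)
  124.14.0.0/15 (124.14.0.0 - 124.15.255.255)
  124.14.192.0/18 (124.14.192.0 - 124.14.255.255)
Most specific is 124.14.192.0/18.

124.14.192.0/18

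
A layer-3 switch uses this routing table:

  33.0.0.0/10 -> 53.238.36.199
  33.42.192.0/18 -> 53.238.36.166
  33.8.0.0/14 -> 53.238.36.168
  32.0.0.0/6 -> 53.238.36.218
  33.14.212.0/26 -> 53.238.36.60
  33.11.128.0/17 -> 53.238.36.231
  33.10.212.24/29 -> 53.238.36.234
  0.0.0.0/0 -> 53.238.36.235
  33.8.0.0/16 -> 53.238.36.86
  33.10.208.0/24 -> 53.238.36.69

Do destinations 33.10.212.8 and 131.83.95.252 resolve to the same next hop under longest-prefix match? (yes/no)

33.10.212.8: longest match 33.8.0.0/14 -> 53.238.36.168
131.83.95.252: longest match 0.0.0.0/0 -> 53.238.36.235

no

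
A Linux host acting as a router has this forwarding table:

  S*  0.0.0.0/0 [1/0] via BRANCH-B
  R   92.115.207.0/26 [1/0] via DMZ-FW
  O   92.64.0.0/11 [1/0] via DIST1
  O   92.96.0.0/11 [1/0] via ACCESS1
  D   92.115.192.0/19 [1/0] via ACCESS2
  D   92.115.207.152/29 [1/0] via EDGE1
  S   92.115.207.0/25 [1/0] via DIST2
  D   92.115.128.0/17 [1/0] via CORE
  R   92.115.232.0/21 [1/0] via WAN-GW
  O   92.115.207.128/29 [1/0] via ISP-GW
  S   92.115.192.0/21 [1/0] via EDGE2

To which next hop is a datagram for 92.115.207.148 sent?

Routes whose prefix contains 92.115.207.148:
  0.0.0.0/0 (default, matches everything) -> BRANCH-B
  92.96.0.0/11 (92.96.0.0 - 92.127.255.255) -> ACCESS1
  92.115.128.0/17 (92.115.128.0 - 92.115.255.255) -> CORE
  92.115.192.0/19 (92.115.192.0 - 92.115.223.255) -> ACCESS2
More-specific entries that do NOT match:
  92.115.207.152/29 (92.115.207.152 - 92.115.207.159) does not contain 92.115.207.148
  92.115.207.128/29 (92.115.207.128 - 92.115.207.135) does not contain 92.115.207.148
  92.115.207.0/26 (92.115.207.0 - 92.115.207.63) does not contain 92.115.207.148
  92.115.207.0/25 (92.115.207.0 - 92.115.207.127) does not contain 92.115.207.148
  92.115.232.0/21 (92.115.232.0 - 92.115.239.255) does not contain 92.115.207.148
  92.115.192.0/21 (92.115.192.0 - 92.115.199.255) does not contain 92.115.207.148
Longest matching prefix is /19 -> next hop ACCESS2.

ACCESS2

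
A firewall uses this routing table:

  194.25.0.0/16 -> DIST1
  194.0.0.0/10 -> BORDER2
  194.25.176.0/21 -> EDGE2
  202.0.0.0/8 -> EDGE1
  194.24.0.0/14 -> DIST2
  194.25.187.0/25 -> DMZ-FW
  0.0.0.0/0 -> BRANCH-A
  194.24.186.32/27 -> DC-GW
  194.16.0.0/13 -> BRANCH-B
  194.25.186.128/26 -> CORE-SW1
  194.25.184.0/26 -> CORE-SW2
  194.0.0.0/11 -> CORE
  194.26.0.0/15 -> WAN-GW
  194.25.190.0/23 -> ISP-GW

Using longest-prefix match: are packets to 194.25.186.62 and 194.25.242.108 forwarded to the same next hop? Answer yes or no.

yes

194.25.186.62: longest match 194.25.0.0/16 -> DIST1
194.25.242.108: longest match 194.25.0.0/16 -> DIST1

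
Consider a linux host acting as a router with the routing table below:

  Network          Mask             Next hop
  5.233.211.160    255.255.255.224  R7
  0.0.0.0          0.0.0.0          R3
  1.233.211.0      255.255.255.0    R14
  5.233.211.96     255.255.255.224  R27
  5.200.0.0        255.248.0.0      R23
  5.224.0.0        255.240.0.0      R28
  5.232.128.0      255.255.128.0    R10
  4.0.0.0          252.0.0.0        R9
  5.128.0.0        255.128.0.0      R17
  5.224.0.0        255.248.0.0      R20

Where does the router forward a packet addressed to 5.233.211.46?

Routes whose prefix contains 5.233.211.46:
  0.0.0.0/0 (default, matches everything) -> R3
  4.0.0.0/6 (4.0.0.0 - 7.255.255.255) -> R9
  5.128.0.0/9 (5.128.0.0 - 5.255.255.255) -> R17
  5.224.0.0/12 (5.224.0.0 - 5.239.255.255) -> R28
More-specific entries that do NOT match:
  5.233.211.160/27 (5.233.211.160 - 5.233.211.191) does not contain 5.233.211.46
  5.233.211.96/27 (5.233.211.96 - 5.233.211.127) does not contain 5.233.211.46
  1.233.211.0/24 (1.233.211.0 - 1.233.211.255) does not contain 5.233.211.46
  5.232.128.0/17 (5.232.128.0 - 5.232.255.255) does not contain 5.233.211.46
  5.200.0.0/13 (5.200.0.0 - 5.207.255.255) does not contain 5.233.211.46
  5.224.0.0/13 (5.224.0.0 - 5.231.255.255) does not contain 5.233.211.46
Longest matching prefix is /12 -> next hop R28.

R28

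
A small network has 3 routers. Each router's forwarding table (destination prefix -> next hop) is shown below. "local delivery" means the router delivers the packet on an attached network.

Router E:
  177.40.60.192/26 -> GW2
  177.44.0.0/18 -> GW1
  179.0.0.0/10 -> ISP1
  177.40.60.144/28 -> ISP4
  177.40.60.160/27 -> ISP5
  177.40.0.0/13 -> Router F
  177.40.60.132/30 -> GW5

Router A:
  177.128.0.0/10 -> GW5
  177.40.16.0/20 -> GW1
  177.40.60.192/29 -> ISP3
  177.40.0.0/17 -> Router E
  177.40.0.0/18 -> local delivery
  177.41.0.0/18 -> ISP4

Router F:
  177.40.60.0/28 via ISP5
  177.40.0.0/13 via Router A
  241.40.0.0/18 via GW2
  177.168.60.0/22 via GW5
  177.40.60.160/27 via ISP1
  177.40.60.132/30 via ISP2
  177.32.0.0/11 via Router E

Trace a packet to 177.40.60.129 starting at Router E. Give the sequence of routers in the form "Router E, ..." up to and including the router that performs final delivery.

At Router E: longest match for 177.40.60.129 is 177.40.0.0/13 -> Router F
At Router F: longest match for 177.40.60.129 is 177.40.0.0/13 -> Router A
At Router A: longest match for 177.40.60.129 is 177.40.0.0/18 -> local delivery

Router E, Router F, Router A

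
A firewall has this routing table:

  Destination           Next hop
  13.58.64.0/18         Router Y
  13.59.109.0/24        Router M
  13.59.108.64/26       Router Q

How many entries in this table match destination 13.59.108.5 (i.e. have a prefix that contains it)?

0

No listed prefix contains 13.59.108.5.
Total matching entries: 0.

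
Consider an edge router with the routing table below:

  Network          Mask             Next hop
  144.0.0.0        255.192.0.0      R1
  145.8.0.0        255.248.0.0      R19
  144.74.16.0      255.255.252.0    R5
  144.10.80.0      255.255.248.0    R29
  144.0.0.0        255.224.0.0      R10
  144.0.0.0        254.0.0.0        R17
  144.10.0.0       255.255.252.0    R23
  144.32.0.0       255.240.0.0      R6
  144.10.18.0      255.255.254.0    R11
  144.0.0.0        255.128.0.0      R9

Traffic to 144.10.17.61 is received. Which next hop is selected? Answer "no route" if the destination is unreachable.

R10

Routes whose prefix contains 144.10.17.61:
  144.0.0.0/7 (144.0.0.0 - 145.255.255.255) -> R17
  144.0.0.0/9 (144.0.0.0 - 144.127.255.255) -> R9
  144.0.0.0/10 (144.0.0.0 - 144.63.255.255) -> R1
  144.0.0.0/11 (144.0.0.0 - 144.31.255.255) -> R10
More-specific entries that do NOT match:
  144.10.18.0/23 (144.10.18.0 - 144.10.19.255) does not contain 144.10.17.61
  144.74.16.0/22 (144.74.16.0 - 144.74.19.255) does not contain 144.10.17.61
  144.10.0.0/22 (144.10.0.0 - 144.10.3.255) does not contain 144.10.17.61
  144.10.80.0/21 (144.10.80.0 - 144.10.87.255) does not contain 144.10.17.61
  145.8.0.0/13 (145.8.0.0 - 145.15.255.255) does not contain 144.10.17.61
  144.32.0.0/12 (144.32.0.0 - 144.47.255.255) does not contain 144.10.17.61
Longest matching prefix is /11 -> next hop R10.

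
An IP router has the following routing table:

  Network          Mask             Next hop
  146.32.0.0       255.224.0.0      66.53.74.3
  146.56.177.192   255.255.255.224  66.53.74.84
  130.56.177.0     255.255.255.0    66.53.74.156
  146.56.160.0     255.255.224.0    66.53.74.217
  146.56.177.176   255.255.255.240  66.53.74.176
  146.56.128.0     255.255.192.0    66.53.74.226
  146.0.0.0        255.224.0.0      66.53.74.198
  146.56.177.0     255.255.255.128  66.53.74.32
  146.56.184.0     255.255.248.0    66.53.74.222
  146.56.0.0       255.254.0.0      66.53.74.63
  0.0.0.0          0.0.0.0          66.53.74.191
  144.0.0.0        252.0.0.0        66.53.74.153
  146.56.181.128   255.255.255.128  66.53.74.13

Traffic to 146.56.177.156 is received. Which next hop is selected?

66.53.74.217

Routes whose prefix contains 146.56.177.156:
  0.0.0.0/0 (default, matches everything) -> 66.53.74.191
  144.0.0.0/6 (144.0.0.0 - 147.255.255.255) -> 66.53.74.153
  146.32.0.0/11 (146.32.0.0 - 146.63.255.255) -> 66.53.74.3
  146.56.0.0/15 (146.56.0.0 - 146.57.255.255) -> 66.53.74.63
  146.56.128.0/18 (146.56.128.0 - 146.56.191.255) -> 66.53.74.226
  146.56.160.0/19 (146.56.160.0 - 146.56.191.255) -> 66.53.74.217
More-specific entries that do NOT match:
  146.56.177.176/28 (146.56.177.176 - 146.56.177.191) does not contain 146.56.177.156
  146.56.177.192/27 (146.56.177.192 - 146.56.177.223) does not contain 146.56.177.156
  146.56.177.0/25 (146.56.177.0 - 146.56.177.127) does not contain 146.56.177.156
  146.56.181.128/25 (146.56.181.128 - 146.56.181.255) does not contain 146.56.177.156
  130.56.177.0/24 (130.56.177.0 - 130.56.177.255) does not contain 146.56.177.156
  146.56.184.0/21 (146.56.184.0 - 146.56.191.255) does not contain 146.56.177.156
Longest matching prefix is /19 -> next hop 66.53.74.217.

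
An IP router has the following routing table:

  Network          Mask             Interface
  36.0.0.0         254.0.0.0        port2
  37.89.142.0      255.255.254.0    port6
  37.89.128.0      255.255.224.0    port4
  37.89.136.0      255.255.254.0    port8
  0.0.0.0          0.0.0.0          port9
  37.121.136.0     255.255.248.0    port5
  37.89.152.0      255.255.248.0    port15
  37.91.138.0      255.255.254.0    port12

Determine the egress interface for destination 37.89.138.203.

port4

Routes whose prefix contains 37.89.138.203:
  0.0.0.0/0 (default, matches everything) -> port9
  36.0.0.0/7 (36.0.0.0 - 37.255.255.255) -> port2
  37.89.128.0/19 (37.89.128.0 - 37.89.159.255) -> port4
More-specific entries that do NOT match:
  37.89.142.0/23 (37.89.142.0 - 37.89.143.255) does not contain 37.89.138.203
  37.89.136.0/23 (37.89.136.0 - 37.89.137.255) does not contain 37.89.138.203
  37.91.138.0/23 (37.91.138.0 - 37.91.139.255) does not contain 37.89.138.203
  37.121.136.0/21 (37.121.136.0 - 37.121.143.255) does not contain 37.89.138.203
  37.89.152.0/21 (37.89.152.0 - 37.89.159.255) does not contain 37.89.138.203
Longest matching prefix is /19 -> interface port4.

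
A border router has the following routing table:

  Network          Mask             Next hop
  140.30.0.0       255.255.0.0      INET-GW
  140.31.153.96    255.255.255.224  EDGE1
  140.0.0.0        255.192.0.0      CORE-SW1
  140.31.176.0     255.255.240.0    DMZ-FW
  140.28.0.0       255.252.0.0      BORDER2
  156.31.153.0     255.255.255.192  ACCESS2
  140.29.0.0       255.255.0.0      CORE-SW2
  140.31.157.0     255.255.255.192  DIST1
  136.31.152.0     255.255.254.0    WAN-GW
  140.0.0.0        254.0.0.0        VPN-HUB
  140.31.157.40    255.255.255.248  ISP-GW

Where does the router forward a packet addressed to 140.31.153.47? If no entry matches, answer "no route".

Routes whose prefix contains 140.31.153.47:
  140.0.0.0/7 (140.0.0.0 - 141.255.255.255) -> VPN-HUB
  140.0.0.0/10 (140.0.0.0 - 140.63.255.255) -> CORE-SW1
  140.28.0.0/14 (140.28.0.0 - 140.31.255.255) -> BORDER2
More-specific entries that do NOT match:
  140.31.157.40/29 (140.31.157.40 - 140.31.157.47) does not contain 140.31.153.47
  140.31.153.96/27 (140.31.153.96 - 140.31.153.127) does not contain 140.31.153.47
  156.31.153.0/26 (156.31.153.0 - 156.31.153.63) does not contain 140.31.153.47
  140.31.157.0/26 (140.31.157.0 - 140.31.157.63) does not contain 140.31.153.47
  136.31.152.0/23 (136.31.152.0 - 136.31.153.255) does not contain 140.31.153.47
  140.31.176.0/20 (140.31.176.0 - 140.31.191.255) does not contain 140.31.153.47
  140.30.0.0/16 (140.30.0.0 - 140.30.255.255) does not contain 140.31.153.47
  140.29.0.0/16 (140.29.0.0 - 140.29.255.255) does not contain 140.31.153.47
Longest matching prefix is /14 -> next hop BORDER2.

BORDER2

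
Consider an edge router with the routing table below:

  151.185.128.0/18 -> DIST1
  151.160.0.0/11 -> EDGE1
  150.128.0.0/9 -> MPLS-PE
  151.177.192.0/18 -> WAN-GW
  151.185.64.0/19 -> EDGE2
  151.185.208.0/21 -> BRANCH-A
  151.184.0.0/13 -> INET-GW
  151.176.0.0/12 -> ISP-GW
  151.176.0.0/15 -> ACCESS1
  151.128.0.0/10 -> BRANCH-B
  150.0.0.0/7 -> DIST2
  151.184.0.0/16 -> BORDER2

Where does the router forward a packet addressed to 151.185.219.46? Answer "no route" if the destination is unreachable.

Routes whose prefix contains 151.185.219.46:
  150.0.0.0/7 (150.0.0.0 - 151.255.255.255) -> DIST2
  151.128.0.0/10 (151.128.0.0 - 151.191.255.255) -> BRANCH-B
  151.160.0.0/11 (151.160.0.0 - 151.191.255.255) -> EDGE1
  151.176.0.0/12 (151.176.0.0 - 151.191.255.255) -> ISP-GW
  151.184.0.0/13 (151.184.0.0 - 151.191.255.255) -> INET-GW
More-specific entries that do NOT match:
  151.185.208.0/21 (151.185.208.0 - 151.185.215.255) does not contain 151.185.219.46
  151.185.64.0/19 (151.185.64.0 - 151.185.95.255) does not contain 151.185.219.46
  151.185.128.0/18 (151.185.128.0 - 151.185.191.255) does not contain 151.185.219.46
  151.177.192.0/18 (151.177.192.0 - 151.177.255.255) does not contain 151.185.219.46
  151.184.0.0/16 (151.184.0.0 - 151.184.255.255) does not contain 151.185.219.46
  151.176.0.0/15 (151.176.0.0 - 151.177.255.255) does not contain 151.185.219.46
Longest matching prefix is /13 -> next hop INET-GW.

INET-GW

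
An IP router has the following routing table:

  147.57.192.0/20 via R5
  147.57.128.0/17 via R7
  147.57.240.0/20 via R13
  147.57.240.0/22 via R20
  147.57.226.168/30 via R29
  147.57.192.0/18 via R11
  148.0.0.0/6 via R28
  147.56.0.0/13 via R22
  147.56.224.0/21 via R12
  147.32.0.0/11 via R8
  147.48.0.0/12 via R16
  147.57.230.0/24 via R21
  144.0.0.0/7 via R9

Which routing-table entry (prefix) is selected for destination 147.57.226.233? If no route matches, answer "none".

Entries matching 147.57.226.233:
  147.32.0.0/11 (147.32.0.0 - 147.63.255.255)
  147.48.0.0/12 (147.48.0.0 - 147.63.255.255)
  147.56.0.0/13 (147.56.0.0 - 147.63.255.255)
  147.57.128.0/17 (147.57.128.0 - 147.57.255.255)
  147.57.192.0/18 (147.57.192.0 - 147.57.255.255)
Most specific is 147.57.192.0/18.

147.57.192.0/18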